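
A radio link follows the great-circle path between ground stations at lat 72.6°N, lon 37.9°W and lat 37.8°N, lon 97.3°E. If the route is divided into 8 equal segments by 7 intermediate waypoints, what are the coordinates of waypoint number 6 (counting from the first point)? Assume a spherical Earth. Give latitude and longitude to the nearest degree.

≈ lat 54°N, lon 91°E

From cos δ = sin φ₁ sin φ₂ + cos φ₁ cos φ₂ cos Δλ, the central angle is δ ≈ 1.140 rad (65.3°).
Interpolate at f = 6/8 with slerp weights a = sin((1−f)δ)/sin δ ≈ 0.309, b = sin(fδ)/sin δ ≈ 0.831.
p = a·p₁ + b·p₂ ≈ (-0.010, 0.594, 0.804); φ = arcsin(p_z) ≈ 53.55°, λ = atan2(p_y, p_x) ≈ 91.00°.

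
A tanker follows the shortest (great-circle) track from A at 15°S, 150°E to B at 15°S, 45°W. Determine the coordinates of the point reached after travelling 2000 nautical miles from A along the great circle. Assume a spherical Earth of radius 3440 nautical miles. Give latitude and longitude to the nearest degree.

≈ 44°S, 170°E

Write both endpoints as unit vectors p₁, p₂ with components (cos φ cos λ, cos φ sin λ, sin φ).
The central angle between the endpoints is δ = arccos(p₁·p₂) ≈ 2.558 rad (146.5°). The total great-circle distance is δ·R ≈ 2.558 × 3440 ≈ 8798 nmi, so the target fraction is f = 2000/8798 ≈ 0.227.
Interpolate at f ≈ 0.227 with slerp weights a = sin((1−f)δ)/sin δ ≈ 1.667, b = sin(fδ)/sin δ ≈ 0.996.
p = a·p₁ + b·p₂ ≈ (-0.714, 0.125, -0.689); φ = arcsin(p_z) ≈ -43.56°, λ = atan2(p_y, p_x) ≈ 170.10°.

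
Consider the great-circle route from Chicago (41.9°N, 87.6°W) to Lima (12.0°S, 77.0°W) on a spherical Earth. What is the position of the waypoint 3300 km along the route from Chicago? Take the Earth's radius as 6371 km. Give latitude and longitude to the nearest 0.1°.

≈ 12.8°N, 81.2°W

The haversine formula gives a central angle δ ≈ 0.956 rad (54.8°) between the endpoints. The total great-circle distance is δ·R ≈ 0.956 × 6371 ≈ 6091 km, so the target fraction is f = 3300/6091 ≈ 0.542.
Interpolate at f ≈ 0.542 with slerp weights a = sin((1−f)δ)/sin δ ≈ 0.519, b = sin(fδ)/sin δ ≈ 0.606.
p = a·p₁ + b·p₂ ≈ (0.150, -0.964, 0.221); φ = arcsin(p_z) ≈ 12.75°, λ = atan2(p_y, p_x) ≈ -81.18°.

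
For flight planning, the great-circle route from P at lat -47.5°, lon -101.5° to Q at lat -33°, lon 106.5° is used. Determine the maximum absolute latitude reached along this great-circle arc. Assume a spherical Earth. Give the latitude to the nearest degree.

≈ -74°

The great circle lies in the plane with unit normal n̂ = (p₁ × p₂)/|p₁ × p₂|.
Here n̂_z ≈ -0.267; the vertex latitude is φ_max = arccos|n̂_z| ≈ 74.5°.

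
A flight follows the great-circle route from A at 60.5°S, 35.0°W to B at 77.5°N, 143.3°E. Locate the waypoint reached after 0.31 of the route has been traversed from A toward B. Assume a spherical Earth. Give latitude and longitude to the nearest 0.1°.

The haversine formula gives a central angle δ ≈ 2.845 rad (163.0°) between the endpoints.
Interpolate at f = 0.31 with slerp weights a = sin((1−f)δ)/sin δ ≈ 3.159, b = sin(fδ)/sin δ ≈ 2.639.
p = a·p₁ + b·p₂ ≈ (0.816, -0.551, -0.173); φ = arcsin(p_z) ≈ -9.98°, λ = atan2(p_y, p_x) ≈ -34.01°.

≈ 10.0°S, 34.0°W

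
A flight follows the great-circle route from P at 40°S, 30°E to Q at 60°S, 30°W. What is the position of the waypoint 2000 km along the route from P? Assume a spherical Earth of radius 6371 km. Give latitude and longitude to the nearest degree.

≈ 52°S, 11°E

Write both endpoints as unit vectors p₁, p₂ with components (cos φ cos λ, cos φ sin λ, sin φ).
The central angle between the endpoints is δ = arccos(p₁·p₂) ≈ 0.725 rad (41.6°). The total great-circle distance is δ·R ≈ 0.725 × 6371 ≈ 4622 km, so the target fraction is f = 2000/4622 ≈ 0.433.
Interpolate at f ≈ 0.433 with slerp weights a = sin((1−f)δ)/sin δ ≈ 0.603, b = sin(fδ)/sin δ ≈ 0.465.
p = a·p₁ + b·p₂ ≈ (0.602, 0.115, -0.791); φ = arcsin(p_z) ≈ -52.24°, λ = atan2(p_y, p_x) ≈ 10.79°.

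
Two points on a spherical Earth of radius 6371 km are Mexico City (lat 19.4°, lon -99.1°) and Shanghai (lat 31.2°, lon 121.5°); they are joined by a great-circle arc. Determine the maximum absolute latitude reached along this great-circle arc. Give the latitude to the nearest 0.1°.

The great circle lies in the plane with unit normal n̂ = (p₁ × p₂)/|p₁ × p₂|.
Here n̂_z ≈ -0.585; the vertex latitude is φ_max = arccos|n̂_z| ≈ 54.2°.
Check via Clairaut: cos φ_max = |cos φ₁| · sin C = cos(19.4°)·sin(38.3°) ≈ 0.585, again giving ≈ 54.2°.

≈ 54.2°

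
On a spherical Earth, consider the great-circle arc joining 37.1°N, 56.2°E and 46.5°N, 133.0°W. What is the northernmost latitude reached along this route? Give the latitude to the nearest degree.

The great circle lies in the plane with unit normal n̂ = (p₁ × p₂)/|p₁ × p₂|.
Here n̂_z ≈ +0.088; the vertex latitude is φ_max = arccos|n̂_z| ≈ 84.9°.
Check via Clairaut: cos φ_max = |cos φ₁| · sin C = cos(37.1°)·sin(6.4°) ≈ 0.088, again giving ≈ 84.9°.

≈ 85°N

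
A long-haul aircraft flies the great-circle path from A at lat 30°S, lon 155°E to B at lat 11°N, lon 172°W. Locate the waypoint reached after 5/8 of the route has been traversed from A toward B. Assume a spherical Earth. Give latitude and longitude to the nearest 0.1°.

Write both endpoints as unit vectors p₁, p₂ with components (cos φ cos λ, cos φ sin λ, sin φ).
The central angle between the endpoints is δ = arccos(p₁·p₂) ≈ 0.905 rad (51.9°).
Interpolate at f = 5/8 with slerp weights a = sin((1−f)δ)/sin δ ≈ 0.423, b = sin(fδ)/sin δ ≈ 0.682.
p = a·p₁ + b·p₂ ≈ (-0.995, 0.062, -0.082); φ = arcsin(p_z) ≈ -4.68°, λ = atan2(p_y, p_x) ≈ 176.44°.

≈ lat 4.7°S, lon 176.4°E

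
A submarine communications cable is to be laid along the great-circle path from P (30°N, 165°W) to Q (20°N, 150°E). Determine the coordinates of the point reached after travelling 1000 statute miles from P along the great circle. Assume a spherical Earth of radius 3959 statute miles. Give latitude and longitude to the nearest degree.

Write both endpoints as unit vectors p₁, p₂ with components (cos φ cos λ, cos φ sin λ, sin φ).
The central angle between the endpoints is δ = arccos(p₁·p₂) ≈ 0.728 rad (41.7°). The total great-circle distance is δ·R ≈ 0.728 × 3959 ≈ 2882 mi, so the target fraction is f = 1000/2882 ≈ 0.347.
Interpolate at f ≈ 0.347 with slerp weights a = sin((1−f)δ)/sin δ ≈ 0.688, b = sin(fδ)/sin δ ≈ 0.376.
p = a·p₁ + b·p₂ ≈ (-0.881, 0.022, 0.472); φ = arcsin(p_z) ≈ 28.19°, λ = atan2(p_y, p_x) ≈ 178.55°.

≈ (28°N, 179°E)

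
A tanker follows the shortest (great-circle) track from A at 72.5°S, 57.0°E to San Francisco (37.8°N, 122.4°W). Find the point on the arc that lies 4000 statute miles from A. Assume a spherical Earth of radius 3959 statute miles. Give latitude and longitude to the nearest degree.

From cos δ = sin φ₁ sin φ₂ + cos φ₁ cos φ₂ cos Δλ, the central angle is δ ≈ 2.536 rad (145.3°). The total great-circle distance is δ·R ≈ 2.536 × 3959 ≈ 10040 mi, so the target fraction is f = 4000/10040 ≈ 0.398.
Interpolate at f ≈ 0.398 with slerp weights a = sin((1−f)δ)/sin δ ≈ 1.755, b = sin(fδ)/sin δ ≈ 1.488.
p = a·p₁ + b·p₂ ≈ (-0.343, -0.550, -0.762); φ = arcsin(p_z) ≈ -49.61°, λ = atan2(p_y, p_x) ≈ -121.91°.

≈ 50°S, 122°W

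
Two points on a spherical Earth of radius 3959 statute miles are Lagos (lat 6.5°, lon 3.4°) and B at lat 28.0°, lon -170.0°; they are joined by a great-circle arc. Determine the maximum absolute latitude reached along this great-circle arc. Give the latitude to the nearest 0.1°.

≈ 79.9°

The great circle lies in the plane with unit normal n̂ = (p₁ × p₂)/|p₁ × p₂|.
Here n̂_z ≈ -0.175; the vertex latitude is φ_max = arccos|n̂_z| ≈ 79.9°.
Check via Clairaut: cos φ_max = |cos φ₁| · sin C = cos(6.5°)·sin(10.2°) ≈ 0.175, again giving ≈ 79.9°.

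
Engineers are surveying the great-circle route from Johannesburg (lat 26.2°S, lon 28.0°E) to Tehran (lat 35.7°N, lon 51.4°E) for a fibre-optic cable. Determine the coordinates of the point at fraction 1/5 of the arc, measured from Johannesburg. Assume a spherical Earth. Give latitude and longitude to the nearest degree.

From cos δ = sin φ₁ sin φ₂ + cos φ₁ cos φ₂ cos Δλ, the central angle is δ ≈ 1.147 rad (65.7°).
Interpolate at f = 1/5 with slerp weights a = sin((1−f)δ)/sin δ ≈ 0.871, b = sin(fδ)/sin δ ≈ 0.249.
p = a·p₁ + b·p₂ ≈ (0.817, 0.525, -0.239); φ = arcsin(p_z) ≈ -13.83°, λ = atan2(p_y, p_x) ≈ 32.75°.

≈ lat 14°S, lon 33°E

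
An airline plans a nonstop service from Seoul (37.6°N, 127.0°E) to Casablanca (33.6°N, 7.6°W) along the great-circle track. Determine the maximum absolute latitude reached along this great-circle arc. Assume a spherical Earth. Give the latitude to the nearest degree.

≈ 62°N

The great circle lies in the plane with unit normal n̂ = (p₁ × p₂)/|p₁ × p₂|.
Here n̂_z ≈ -0.474; the vertex latitude is φ_max = arccos|n̂_z| ≈ 61.7°.
Check via Clairaut: cos φ_max = |cos φ₁| · sin C = cos(37.6°)·sin(36.7°) ≈ 0.474, again giving ≈ 61.7°.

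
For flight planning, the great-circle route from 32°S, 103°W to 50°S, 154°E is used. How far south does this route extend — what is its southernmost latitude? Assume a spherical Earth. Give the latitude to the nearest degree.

≈ 56°S

The great circle lies in the plane with unit normal n̂ = (p₁ × p₂)/|p₁ × p₂|.
Here n̂_z ≈ -0.554; the vertex latitude is φ_max = arccos|n̂_z| ≈ 56.4°.
Check via Clairaut: cos φ_max = |cos φ₁| · sin C = cos(32.0°)·sin(139.2°) ≈ 0.554, again giving ≈ 56.4°.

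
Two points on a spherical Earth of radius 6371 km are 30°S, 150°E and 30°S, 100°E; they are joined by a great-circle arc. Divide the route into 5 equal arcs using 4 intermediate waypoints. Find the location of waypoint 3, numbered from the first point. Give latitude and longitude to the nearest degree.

Write both endpoints as unit vectors p₁, p₂ with components (cos φ cos λ, cos φ sin λ, sin φ).
The central angle between the endpoints is δ = arccos(p₁·p₂) ≈ 0.749 rad (42.9°).
Interpolate at f = 3/5 with slerp weights a = sin((1−f)δ)/sin δ ≈ 0.433, b = sin(fδ)/sin δ ≈ 0.638.
p = a·p₁ + b·p₂ ≈ (-0.421, 0.732, -0.536); φ = arcsin(p_z) ≈ -32.40°, λ = atan2(p_y, p_x) ≈ 119.91°.

≈ 32°S, 120°E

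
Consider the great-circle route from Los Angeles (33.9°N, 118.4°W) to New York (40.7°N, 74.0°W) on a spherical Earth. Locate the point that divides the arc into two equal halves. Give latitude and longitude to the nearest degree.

Write both endpoints as unit vectors p₁, p₂ with components (cos φ cos λ, cos φ sin λ, sin φ).
The central angle between the endpoints is δ = arccos(p₁·p₂) ≈ 0.621 rad (35.6°).
Interpolate at f = 1/2 with slerp weights a = sin((1−f)δ)/sin δ ≈ 0.525, b = sin(fδ)/sin δ ≈ 0.525.
p = a·p₁ + b·p₂ ≈ (-0.098, -0.766, 0.635); φ = arcsin(p_z) ≈ 39.44°, λ = atan2(p_y, p_x) ≈ -97.26°.

≈ (39°N, 97°W)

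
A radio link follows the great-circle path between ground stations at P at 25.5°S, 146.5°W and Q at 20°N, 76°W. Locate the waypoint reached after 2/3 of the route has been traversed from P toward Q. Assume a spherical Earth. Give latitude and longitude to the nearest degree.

From cos δ = sin φ₁ sin φ₂ + cos φ₁ cos φ₂ cos Δλ, the central angle is δ ≈ 1.434 rad (82.2°).
Interpolate at f = 2/3 with slerp weights a = sin((1−f)δ)/sin δ ≈ 0.464, b = sin(fδ)/sin δ ≈ 0.825.
p = a·p₁ + b·p₂ ≈ (-0.162, -0.983, 0.082); φ = arcsin(p_z) ≈ 4.71°, λ = atan2(p_y, p_x) ≈ -99.36°.

≈ 5°N, 99°W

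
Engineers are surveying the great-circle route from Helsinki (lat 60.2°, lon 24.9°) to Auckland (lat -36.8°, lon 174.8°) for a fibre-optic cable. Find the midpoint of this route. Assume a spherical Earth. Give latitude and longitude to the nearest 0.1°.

≈ lat 31.0°, lon 140.9°

Write both endpoints as unit vectors p₁, p₂ with components (cos φ cos λ, cos φ sin λ, sin φ).
The central angle between the endpoints is δ = arccos(p₁·p₂) ≈ 2.614 rad (149.8°).
Interpolate at f = 1/2 with slerp weights a = sin((1−f)δ)/sin δ ≈ 1.918, b = sin(fδ)/sin δ ≈ 1.918.
p = a·p₁ + b·p₂ ≈ (-0.665, 0.541, 0.515); φ = arcsin(p_z) ≈ 31.03°, λ = atan2(p_y, p_x) ≈ 140.89°.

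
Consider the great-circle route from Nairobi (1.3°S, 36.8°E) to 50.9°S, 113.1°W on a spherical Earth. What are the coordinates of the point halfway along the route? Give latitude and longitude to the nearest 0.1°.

From cos δ = sin φ₁ sin φ₂ + cos φ₁ cos φ₂ cos Δλ, the central angle is δ ≈ 2.127 rad (121.9°).
Interpolate at f = 1/2 with slerp weights a = sin((1−f)δ)/sin δ ≈ 1.029, b = sin(fδ)/sin δ ≈ 1.029.
p = a·p₁ + b·p₂ ≈ (0.569, 0.019, -0.822); φ = arcsin(p_z) ≈ -55.28°, λ = atan2(p_y, p_x) ≈ 1.94°.

≈ 55.3°S, 1.9°E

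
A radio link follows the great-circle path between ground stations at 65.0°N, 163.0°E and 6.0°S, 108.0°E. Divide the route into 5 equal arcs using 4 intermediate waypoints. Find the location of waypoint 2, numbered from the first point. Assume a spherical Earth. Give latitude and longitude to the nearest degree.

≈ 39°N, 128°E

Write both endpoints as unit vectors p₁, p₂ with components (cos φ cos λ, cos φ sin λ, sin φ).
The central angle between the endpoints is δ = arccos(p₁·p₂) ≈ 1.424 rad (81.6°).
Interpolate at f = 2/5 with slerp weights a = sin((1−f)δ)/sin δ ≈ 0.762, b = sin(fδ)/sin δ ≈ 0.545.
p = a·p₁ + b·p₂ ≈ (-0.476, 0.610, 0.634); φ = arcsin(p_z) ≈ 39.34°, λ = atan2(p_y, p_x) ≈ 127.95°.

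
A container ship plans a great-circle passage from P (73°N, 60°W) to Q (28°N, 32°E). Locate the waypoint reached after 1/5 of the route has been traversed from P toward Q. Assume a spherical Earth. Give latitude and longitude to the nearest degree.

≈ (71°N, 19°W)

Convert each endpoint to a unit vector on the sphere (x = cos φ cos λ, y = cos φ sin λ, z = sin φ).
The central angle between the endpoints is δ = arccos(p₁·p₂) ≈ 1.115 rad (63.9°).
Interpolate at f = 1/5 with slerp weights a = sin((1−f)δ)/sin δ ≈ 0.867, b = sin(fδ)/sin δ ≈ 0.246.
p = a·p₁ + b·p₂ ≈ (0.311, -0.104, 0.945); φ = arcsin(p_z) ≈ 70.84°, λ = atan2(p_y, p_x) ≈ -18.52°.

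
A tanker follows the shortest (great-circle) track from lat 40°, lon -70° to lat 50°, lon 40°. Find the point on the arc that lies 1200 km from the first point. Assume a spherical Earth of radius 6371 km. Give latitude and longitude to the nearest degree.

≈ lat 48°, lon -60°

From cos δ = sin φ₁ sin φ₂ + cos φ₁ cos φ₂ cos Δλ, the central angle is δ ≈ 1.241 rad (71.1°). The total great-circle distance is δ·R ≈ 1.241 × 6371 ≈ 7905 km, so the target fraction is f = 1200/7905 ≈ 0.152.
Interpolate at f ≈ 0.152 with slerp weights a = sin((1−f)δ)/sin δ ≈ 0.918, b = sin(fδ)/sin δ ≈ 0.198.
p = a·p₁ + b·p₂ ≈ (0.338, -0.579, 0.742); φ = arcsin(p_z) ≈ 47.89°, λ = atan2(p_y, p_x) ≈ -59.73°.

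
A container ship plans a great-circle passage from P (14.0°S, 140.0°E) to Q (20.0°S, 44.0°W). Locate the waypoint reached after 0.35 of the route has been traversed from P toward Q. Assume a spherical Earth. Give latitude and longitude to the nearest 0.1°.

The haversine formula gives a central angle δ ≈ 2.544 rad (145.8°) between the endpoints.
Interpolate at f = 0.35 with slerp weights a = sin((1−f)δ)/sin δ ≈ 1.772, b = sin(fδ)/sin δ ≈ 1.382.
p = a·p₁ + b·p₂ ≈ (-0.383, 0.203, -0.901); φ = arcsin(p_z) ≈ -64.33°, λ = atan2(p_y, p_x) ≈ 152.07°.

≈ (64.3°S, 152.1°E)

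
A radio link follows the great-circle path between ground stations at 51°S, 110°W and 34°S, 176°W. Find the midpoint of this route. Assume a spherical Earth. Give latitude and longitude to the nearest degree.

≈ 47°S, 148°W

From cos δ = sin φ₁ sin φ₂ + cos φ₁ cos φ₂ cos Δλ, the central angle is δ ≈ 0.867 rad (49.7°).
Interpolate at f = 1/2 with slerp weights a = sin((1−f)δ)/sin δ ≈ 0.551, b = sin(fδ)/sin δ ≈ 0.551.
p = a·p₁ + b·p₂ ≈ (-0.574, -0.358, -0.736); φ = arcsin(p_z) ≈ -47.42°, λ = atan2(p_y, p_x) ≈ -148.08°.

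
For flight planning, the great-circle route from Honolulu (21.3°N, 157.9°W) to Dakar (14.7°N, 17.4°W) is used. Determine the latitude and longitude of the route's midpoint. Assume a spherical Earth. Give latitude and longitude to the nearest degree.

Write both endpoints as unit vectors p₁, p₂ with components (cos φ cos λ, cos φ sin λ, sin φ).
The central angle between the endpoints is δ = arccos(p₁·p₂) ≈ 2.218 rad (127.1°).
Interpolate at f = 1/2 with slerp weights a = sin((1−f)δ)/sin δ ≈ 1.123, b = sin(fδ)/sin δ ≈ 1.123.
p = a·p₁ + b·p₂ ≈ (0.067, -0.718, 0.693); φ = arcsin(p_z) ≈ 43.84°, λ = atan2(p_y, p_x) ≈ -84.66°.

≈ 44°N, 85°W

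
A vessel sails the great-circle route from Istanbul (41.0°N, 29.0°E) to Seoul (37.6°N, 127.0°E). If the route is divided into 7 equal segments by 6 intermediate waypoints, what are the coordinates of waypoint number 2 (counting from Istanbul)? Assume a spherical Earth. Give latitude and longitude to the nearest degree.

≈ 50°N, 56°E

From cos δ = sin φ₁ sin φ₂ + cos φ₁ cos φ₂ cos Δλ, the central angle is δ ≈ 1.248 rad (71.5°).
Interpolate at f = 2/7 with slerp weights a = sin((1−f)δ)/sin δ ≈ 0.820, b = sin(fδ)/sin δ ≈ 0.368.
p = a·p₁ + b·p₂ ≈ (0.366, 0.533, 0.763); φ = arcsin(p_z) ≈ 49.71°, λ = atan2(p_y, p_x) ≈ 55.53°.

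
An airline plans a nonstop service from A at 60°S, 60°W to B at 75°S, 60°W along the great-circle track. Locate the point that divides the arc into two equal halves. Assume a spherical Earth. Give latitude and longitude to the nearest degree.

Write both endpoints as unit vectors p₁, p₂ with components (cos φ cos λ, cos φ sin λ, sin φ).
The central angle between the endpoints is δ = arccos(p₁·p₂) ≈ 0.262 rad (15.0°).
Interpolate at f = 1/2 with slerp weights a = sin((1−f)δ)/sin δ ≈ 0.504, b = sin(fδ)/sin δ ≈ 0.504.
p = a·p₁ + b·p₂ ≈ (0.191, -0.331, -0.924); φ = arcsin(p_z) ≈ -67.50°, λ = atan2(p_y, p_x) ≈ -60.00°.

≈ 68°S, 60°W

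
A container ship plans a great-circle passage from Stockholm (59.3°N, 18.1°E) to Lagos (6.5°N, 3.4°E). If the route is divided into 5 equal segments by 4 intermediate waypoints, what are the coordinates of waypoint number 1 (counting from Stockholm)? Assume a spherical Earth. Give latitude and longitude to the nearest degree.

≈ 49°N, 13°E

Write both endpoints as unit vectors p₁, p₂ with components (cos φ cos λ, cos φ sin λ, sin φ).
The central angle between the endpoints is δ = arccos(p₁·p₂) ≈ 0.942 rad (54.0°).
Interpolate at f = 1/5 with slerp weights a = sin((1−f)δ)/sin δ ≈ 0.846, b = sin(fδ)/sin δ ≈ 0.232.
p = a·p₁ + b·p₂ ≈ (0.640, 0.148, 0.754); φ = arcsin(p_z) ≈ 48.92°, λ = atan2(p_y, p_x) ≈ 13.00°.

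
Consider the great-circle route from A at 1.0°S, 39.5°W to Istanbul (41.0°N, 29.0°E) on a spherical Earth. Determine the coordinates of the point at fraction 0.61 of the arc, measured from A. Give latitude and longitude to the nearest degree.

≈ 28°N, 3°W

Write both endpoints as unit vectors p₁, p₂ with components (cos φ cos λ, cos φ sin λ, sin φ).
The central angle between the endpoints is δ = arccos(p₁·p₂) ≈ 1.302 rad (74.6°).
Interpolate at f = 0.61 with slerp weights a = sin((1−f)δ)/sin δ ≈ 0.504, b = sin(fδ)/sin δ ≈ 0.740.
p = a·p₁ + b·p₂ ≈ (0.878, -0.050, 0.477); φ = arcsin(p_z) ≈ 28.47°, λ = atan2(p_y, p_x) ≈ -3.26°.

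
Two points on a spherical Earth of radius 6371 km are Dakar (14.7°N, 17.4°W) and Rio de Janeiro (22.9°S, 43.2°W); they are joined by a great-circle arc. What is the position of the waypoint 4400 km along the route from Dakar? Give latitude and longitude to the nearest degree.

From cos δ = sin φ₁ sin φ₂ + cos φ₁ cos φ₂ cos Δλ, the central angle is δ ≈ 0.791 rad (45.3°). The total great-circle distance is δ·R ≈ 0.791 × 6371 ≈ 5036 km, so the target fraction is f = 4400/5036 ≈ 0.874.
Interpolate at f ≈ 0.874 with slerp weights a = sin((1−f)δ)/sin δ ≈ 0.140, b = sin(fδ)/sin δ ≈ 0.896.
p = a·p₁ + b·p₂ ≈ (0.731, -0.606, -0.313); φ = arcsin(p_z) ≈ -18.25°, λ = atan2(p_y, p_x) ≈ -39.63°.

≈ (18°S, 40°W)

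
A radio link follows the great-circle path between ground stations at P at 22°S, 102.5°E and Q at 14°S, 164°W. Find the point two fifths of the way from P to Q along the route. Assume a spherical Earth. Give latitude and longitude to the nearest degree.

≈ 26°S, 141°E

The haversine formula gives a central angle δ ≈ 1.535 rad (88.0°) between the endpoints.
Interpolate at f = 2/5 with slerp weights a = sin((1−f)δ)/sin δ ≈ 0.797, b = sin(fδ)/sin δ ≈ 0.577.
p = a·p₁ + b·p₂ ≈ (-0.698, 0.567, -0.438); φ = arcsin(p_z) ≈ -25.97°, λ = atan2(p_y, p_x) ≈ 140.90°.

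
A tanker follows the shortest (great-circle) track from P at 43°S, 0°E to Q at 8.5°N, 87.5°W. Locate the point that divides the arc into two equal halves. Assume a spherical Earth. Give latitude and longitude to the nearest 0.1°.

≈ 23.0°S, 51.9°W

The haversine formula gives a central angle δ ≈ 1.640 rad (94.0°) between the endpoints.
Interpolate at f = 1/2 with slerp weights a = sin((1−f)δ)/sin δ ≈ 0.733, b = sin(fδ)/sin δ ≈ 0.733.
p = a·p₁ + b·p₂ ≈ (0.568, -0.724, -0.392); φ = arcsin(p_z) ≈ -23.05°, λ = atan2(p_y, p_x) ≈ -51.91°.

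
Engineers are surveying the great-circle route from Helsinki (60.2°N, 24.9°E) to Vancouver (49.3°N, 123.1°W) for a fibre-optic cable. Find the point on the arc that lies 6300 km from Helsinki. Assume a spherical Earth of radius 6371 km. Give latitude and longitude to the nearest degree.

≈ 60°N, 117°W

Convert each endpoint to a unit vector on the sphere (x = cos φ cos λ, y = cos φ sin λ, z = sin φ).
The central angle between the endpoints is δ = arccos(p₁·p₂) ≈ 1.178 rad (67.5°). The total great-circle distance is δ·R ≈ 1.178 × 6371 ≈ 7503 km, so the target fraction is f = 6300/7503 ≈ 0.840.
Interpolate at f ≈ 0.840 with slerp weights a = sin((1−f)δ)/sin δ ≈ 0.203, b = sin(fδ)/sin δ ≈ 0.904.
p = a·p₁ + b·p₂ ≈ (-0.230, -0.452, 0.862); φ = arcsin(p_z) ≈ 59.54°, λ = atan2(p_y, p_x) ≈ -117.04°.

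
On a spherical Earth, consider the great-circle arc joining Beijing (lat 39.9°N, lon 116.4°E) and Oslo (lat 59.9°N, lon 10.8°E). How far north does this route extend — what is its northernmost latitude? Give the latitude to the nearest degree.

The great circle lies in the plane with unit normal n̂ = (p₁ × p₂)/|p₁ × p₂|.
Here n̂_z ≈ -0.415; the vertex latitude is φ_max = arccos|n̂_z| ≈ 65.5°.
Check via Clairaut: cos φ_max = |cos φ₁| · sin C = cos(39.9°)·sin(32.8°) ≈ 0.415, again giving ≈ 65.5°.

≈ 65°N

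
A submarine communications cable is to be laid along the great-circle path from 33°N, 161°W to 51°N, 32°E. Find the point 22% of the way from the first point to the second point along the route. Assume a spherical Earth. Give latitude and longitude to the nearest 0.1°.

≈ 53.7°N, 165.9°W

Write both endpoints as unit vectors p₁, p₂ with components (cos φ cos λ, cos φ sin λ, sin φ).
The central angle between the endpoints is δ = arccos(p₁·p₂) ≈ 1.662 rad (95.2°).
Interpolate at f = 0.22 with slerp weights a = sin((1−f)δ)/sin δ ≈ 0.967, b = sin(fδ)/sin δ ≈ 0.359.
p = a·p₁ + b·p₂ ≈ (-0.575, -0.144, 0.805); φ = arcsin(p_z) ≈ 53.65°, λ = atan2(p_y, p_x) ≈ -165.92°.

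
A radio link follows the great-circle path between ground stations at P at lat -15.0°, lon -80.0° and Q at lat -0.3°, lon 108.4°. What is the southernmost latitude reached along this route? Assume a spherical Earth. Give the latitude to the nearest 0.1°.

≈ -61.9°

The great circle lies in the plane with unit normal n̂ = (p₁ × p₂)/|p₁ × p₂|.
Here n̂_z ≈ -0.472; the vertex latitude is φ_max = arccos|n̂_z| ≈ 61.9°.
Check via Clairaut: cos φ_max = |cos φ₁| · sin C = cos(15.0°)·sin(150.8°) ≈ 0.472, again giving ≈ 61.9°.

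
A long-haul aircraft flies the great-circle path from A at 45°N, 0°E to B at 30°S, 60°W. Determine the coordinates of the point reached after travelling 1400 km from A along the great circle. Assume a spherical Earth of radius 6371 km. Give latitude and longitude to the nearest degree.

Convert each endpoint to a unit vector on the sphere (x = cos φ cos λ, y = cos φ sin λ, z = sin φ).
The central angle between the endpoints is δ = arccos(p₁·p₂) ≈ 1.618 rad (92.7°). The total great-circle distance is δ·R ≈ 1.618 × 6371 ≈ 10309 km, so the target fraction is f = 1400/10309 ≈ 0.136.
Interpolate at f ≈ 0.136 with slerp weights a = sin((1−f)δ)/sin δ ≈ 0.986, b = sin(fδ)/sin δ ≈ 0.218.
p = a·p₁ + b·p₂ ≈ (0.792, -0.164, 0.588); φ = arcsin(p_z) ≈ 36.04°, λ = atan2(p_y, p_x) ≈ -11.68°.

≈ 36°N, 12°W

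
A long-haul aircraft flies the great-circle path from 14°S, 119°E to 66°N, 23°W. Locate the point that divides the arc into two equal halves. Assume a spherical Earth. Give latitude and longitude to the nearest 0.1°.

Convert each endpoint to a unit vector on the sphere (x = cos φ cos λ, y = cos φ sin λ, z = sin φ).
The central angle between the endpoints is δ = arccos(p₁·p₂) ≈ 2.132 rad (122.1°).
Interpolate at f = 1/2 with slerp weights a = sin((1−f)δ)/sin δ ≈ 1.034, b = sin(fδ)/sin δ ≈ 1.034.
p = a·p₁ + b·p₂ ≈ (-0.099, 0.713, 0.694); φ = arcsin(p_z) ≈ 43.96°, λ = atan2(p_y, p_x) ≈ 97.92°.

≈ 44.0°N, 97.9°E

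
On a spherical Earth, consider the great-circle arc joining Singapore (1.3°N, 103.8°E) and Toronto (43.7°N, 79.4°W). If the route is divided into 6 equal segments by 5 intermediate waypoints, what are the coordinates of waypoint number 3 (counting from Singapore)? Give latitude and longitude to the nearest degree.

From cos δ = sin φ₁ sin φ₂ + cos φ₁ cos φ₂ cos Δλ, the central angle is δ ≈ 2.355 rad (134.9°).
Interpolate at f = 3/6 with slerp weights a = sin((1−f)δ)/sin δ ≈ 1.304, b = sin(fδ)/sin δ ≈ 1.304.
p = a·p₁ + b·p₂ ≈ (-0.138, 0.339, 0.931); φ = arcsin(p_z) ≈ 68.52°, λ = atan2(p_y, p_x) ≈ 112.06°.

≈ 69°N, 112°E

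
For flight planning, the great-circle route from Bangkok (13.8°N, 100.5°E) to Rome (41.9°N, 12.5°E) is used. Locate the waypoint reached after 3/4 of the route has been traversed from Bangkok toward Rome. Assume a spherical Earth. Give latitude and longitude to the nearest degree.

Write both endpoints as unit vectors p₁, p₂ with components (cos φ cos λ, cos φ sin λ, sin φ).
The central angle between the endpoints is δ = arccos(p₁·p₂) ≈ 1.385 rad (79.4°).
Interpolate at f = 3/4 with slerp weights a = sin((1−f)δ)/sin δ ≈ 0.345, b = sin(fδ)/sin δ ≈ 0.877.
p = a·p₁ + b·p₂ ≈ (0.576, 0.471, 0.668); φ = arcsin(p_z) ≈ 41.91°, λ = atan2(p_y, p_x) ≈ 39.27°.

≈ 42°N, 39°E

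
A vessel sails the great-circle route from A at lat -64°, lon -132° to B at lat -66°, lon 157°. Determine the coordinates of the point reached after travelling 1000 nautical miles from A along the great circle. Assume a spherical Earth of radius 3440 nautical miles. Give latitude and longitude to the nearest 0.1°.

Convert each endpoint to a unit vector on the sphere (x = cos φ cos λ, y = cos φ sin λ, z = sin φ).
The central angle between the endpoints is δ = arccos(p₁·p₂) ≈ 0.497 rad (28.5°). The total great-circle distance is δ·R ≈ 0.497 × 3440 ≈ 1709 nmi, so the target fraction is f = 1000/1709 ≈ 0.585.
Interpolate at f ≈ 0.585 with slerp weights a = sin((1−f)δ)/sin δ ≈ 0.429, b = sin(fδ)/sin δ ≈ 0.601.
p = a·p₁ + b·p₂ ≈ (-0.351, -0.044, -0.935); φ = arcsin(p_z) ≈ -69.27°, λ = atan2(p_y, p_x) ≈ -172.81°.

≈ lat -69.3°, lon -172.8°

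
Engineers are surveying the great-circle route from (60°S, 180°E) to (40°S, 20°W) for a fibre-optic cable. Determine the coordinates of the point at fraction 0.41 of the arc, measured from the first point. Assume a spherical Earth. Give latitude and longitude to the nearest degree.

≈ (82°S, 81°W)

The haversine formula gives a central angle δ ≈ 1.373 rad (78.7°) between the endpoints.
Interpolate at f = 0.41 with slerp weights a = sin((1−f)δ)/sin δ ≈ 0.739, b = sin(fδ)/sin δ ≈ 0.544.
p = a·p₁ + b·p₂ ≈ (0.022, -0.143, -0.990); φ = arcsin(p_z) ≈ -81.70°, λ = atan2(p_y, p_x) ≈ -81.07°.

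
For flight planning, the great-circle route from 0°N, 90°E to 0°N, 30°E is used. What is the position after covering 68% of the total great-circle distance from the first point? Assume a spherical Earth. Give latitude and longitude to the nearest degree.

The haversine formula gives a central angle δ ≈ 1.047 rad (60.0°) between the endpoints.
Interpolate at f = 0.68 with slerp weights a = sin((1−f)δ)/sin δ ≈ 0.380, b = sin(fδ)/sin δ ≈ 0.755.
p = a·p₁ + b·p₂ ≈ (0.653, 0.757, 0.000); φ = arcsin(p_z) ≈ 0.00°, λ = atan2(p_y, p_x) ≈ 49.20°.

≈ 0°N, 49°E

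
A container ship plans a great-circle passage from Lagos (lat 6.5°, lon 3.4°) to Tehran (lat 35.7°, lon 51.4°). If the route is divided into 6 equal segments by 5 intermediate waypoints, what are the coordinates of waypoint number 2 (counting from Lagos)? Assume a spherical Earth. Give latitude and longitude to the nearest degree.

Write both endpoints as unit vectors p₁, p₂ with components (cos φ cos λ, cos φ sin λ, sin φ).
The central angle between the endpoints is δ = arccos(p₁·p₂) ≈ 0.920 rad (52.7°).
Interpolate at f = 2/6 with slerp weights a = sin((1−f)δ)/sin δ ≈ 0.723, b = sin(fδ)/sin δ ≈ 0.379.
p = a·p₁ + b·p₂ ≈ (0.910, 0.283, 0.303); φ = arcsin(p_z) ≈ 17.66°, λ = atan2(p_y, p_x) ≈ 17.30°.

≈ lat 18°, lon 17°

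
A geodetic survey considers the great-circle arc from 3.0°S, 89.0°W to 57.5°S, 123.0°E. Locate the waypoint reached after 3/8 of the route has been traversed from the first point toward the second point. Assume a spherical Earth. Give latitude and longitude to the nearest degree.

Convert each endpoint to a unit vector on the sphere (x = cos φ cos λ, y = cos φ sin λ, z = sin φ).
The central angle between the endpoints is δ = arccos(p₁·p₂) ≈ 1.994 rad (114.3°).
Interpolate at f = 3/8 with slerp weights a = sin((1−f)δ)/sin δ ≈ 1.040, b = sin(fδ)/sin δ ≈ 0.746.
p = a·p₁ + b·p₂ ≈ (-0.200, -0.702, -0.684); φ = arcsin(p_z) ≈ -43.12°, λ = atan2(p_y, p_x) ≈ -105.92°.

≈ 43°S, 106°W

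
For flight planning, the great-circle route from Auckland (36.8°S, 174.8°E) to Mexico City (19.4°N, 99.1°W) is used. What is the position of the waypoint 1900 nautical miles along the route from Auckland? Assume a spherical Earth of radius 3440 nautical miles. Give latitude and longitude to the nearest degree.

The haversine formula gives a central angle δ ≈ 1.719 rad (98.5°) between the endpoints. The total great-circle distance is δ·R ≈ 1.719 × 3440 ≈ 5913 nmi, so the target fraction is f = 1900/5913 ≈ 0.321.
Interpolate at f ≈ 0.321 with slerp weights a = sin((1−f)δ)/sin δ ≈ 0.930, b = sin(fδ)/sin δ ≈ 0.530.
p = a·p₁ + b·p₂ ≈ (-0.820, -0.427, -0.381); φ = arcsin(p_z) ≈ -22.37°, λ = atan2(p_y, p_x) ≈ -152.53°.

≈ 22°S, 153°W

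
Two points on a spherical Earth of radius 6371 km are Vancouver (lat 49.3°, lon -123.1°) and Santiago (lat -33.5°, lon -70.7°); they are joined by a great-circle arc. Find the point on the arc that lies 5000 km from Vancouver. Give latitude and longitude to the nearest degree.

≈ lat 11°, lon -95°

Convert each endpoint to a unit vector on the sphere (x = cos φ cos λ, y = cos φ sin λ, z = sin φ).
The central angle between the endpoints is δ = arccos(p₁·p₂) ≈ 1.658 rad (95.0°). The total great-circle distance is δ·R ≈ 1.658 × 6371 ≈ 10560 km, so the target fraction is f = 5000/10560 ≈ 0.473.
Interpolate at f ≈ 0.473 with slerp weights a = sin((1−f)δ)/sin δ ≈ 0.769, b = sin(fδ)/sin δ ≈ 0.709.
p = a·p₁ + b·p₂ ≈ (-0.078, -0.978, 0.191); φ = arcsin(p_z) ≈ 11.04°, λ = atan2(p_y, p_x) ≈ -94.58°.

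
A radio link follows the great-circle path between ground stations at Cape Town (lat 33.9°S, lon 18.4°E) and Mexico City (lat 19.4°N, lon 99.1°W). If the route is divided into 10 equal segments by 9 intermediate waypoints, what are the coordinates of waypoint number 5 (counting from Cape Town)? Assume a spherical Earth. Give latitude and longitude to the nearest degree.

Write both endpoints as unit vectors p₁, p₂ with components (cos φ cos λ, cos φ sin λ, sin φ).
The central angle between the endpoints is δ = arccos(p₁·p₂) ≈ 2.149 rad (123.1°).
Interpolate at f = 5/10 with slerp weights a = sin((1−f)δ)/sin δ ≈ 1.050, b = sin(fδ)/sin δ ≈ 1.050.
p = a·p₁ + b·p₂ ≈ (0.671, -0.703, -0.237); φ = arcsin(p_z) ≈ -13.71°, λ = atan2(p_y, p_x) ≈ -46.36°.

≈ lat 14°S, lon 46°W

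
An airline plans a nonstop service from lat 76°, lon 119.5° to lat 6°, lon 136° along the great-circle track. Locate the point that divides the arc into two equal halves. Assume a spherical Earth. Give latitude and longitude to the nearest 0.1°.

≈ lat 41.2°, lon 132.8°

From cos δ = sin φ₁ sin φ₂ + cos φ₁ cos φ₂ cos Δλ, the central angle is δ ≈ 1.232 rad (70.6°).
Interpolate at f = 1/2 with slerp weights a = sin((1−f)δ)/sin δ ≈ 0.613, b = sin(fδ)/sin δ ≈ 0.613.
p = a·p₁ + b·p₂ ≈ (-0.511, 0.552, 0.658); φ = arcsin(p_z) ≈ 41.19°, λ = atan2(p_y, p_x) ≈ 132.79°.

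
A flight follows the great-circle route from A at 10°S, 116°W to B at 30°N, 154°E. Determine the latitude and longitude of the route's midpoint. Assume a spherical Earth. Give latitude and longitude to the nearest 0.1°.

Convert each endpoint to a unit vector on the sphere (x = cos φ cos λ, y = cos φ sin λ, z = sin φ).
The central angle between the endpoints is δ = arccos(p₁·p₂) ≈ 1.658 rad (95.0°).
Interpolate at f = 1/2 with slerp weights a = sin((1−f)δ)/sin δ ≈ 0.740, b = sin(fδ)/sin δ ≈ 0.740.
p = a·p₁ + b·p₂ ≈ (-0.895, -0.374, 0.241); φ = arcsin(p_z) ≈ 13.97°, λ = atan2(p_y, p_x) ≈ -157.33°.

≈ 14.0°N, 157.3°W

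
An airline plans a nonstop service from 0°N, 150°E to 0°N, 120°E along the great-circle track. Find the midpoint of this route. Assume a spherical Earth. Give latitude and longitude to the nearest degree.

≈ 0°N, 135°E

Convert each endpoint to a unit vector on the sphere (x = cos φ cos λ, y = cos φ sin λ, z = sin φ).
The central angle between the endpoints is δ = arccos(p₁·p₂) ≈ 0.524 rad (30.0°).
Interpolate at f = 1/2 with slerp weights a = sin((1−f)δ)/sin δ ≈ 0.518, b = sin(fδ)/sin δ ≈ 0.518.
p = a·p₁ + b·p₂ ≈ (-0.707, 0.707, 0.000); φ = arcsin(p_z) ≈ 0.00°, λ = atan2(p_y, p_x) ≈ 135.00°.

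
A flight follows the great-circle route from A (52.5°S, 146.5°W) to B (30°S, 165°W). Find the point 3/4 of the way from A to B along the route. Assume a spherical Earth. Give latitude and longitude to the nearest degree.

≈ (36°S, 161°W)

From cos δ = sin φ₁ sin φ₂ + cos φ₁ cos φ₂ cos Δλ, the central angle is δ ≈ 0.459 rad (26.3°).
Interpolate at f = 3/4 with slerp weights a = sin((1−f)δ)/sin δ ≈ 0.258, b = sin(fδ)/sin δ ≈ 0.762.
p = a·p₁ + b·p₂ ≈ (-0.768, -0.258, -0.586); φ = arcsin(p_z) ≈ -35.87°, λ = atan2(p_y, p_x) ≈ -161.47°.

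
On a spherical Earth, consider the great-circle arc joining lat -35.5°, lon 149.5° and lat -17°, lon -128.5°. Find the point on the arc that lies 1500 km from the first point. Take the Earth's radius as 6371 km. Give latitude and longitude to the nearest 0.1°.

≈ lat -36.6°, lon 166.2°

Write both endpoints as unit vectors p₁, p₂ with components (cos φ cos λ, cos φ sin λ, sin φ).
The central angle between the endpoints is δ = arccos(p₁·p₂) ≈ 1.289 rad (73.9°). The total great-circle distance is δ·R ≈ 1.289 × 6371 ≈ 8212 km, so the target fraction is f = 1500/8212 ≈ 0.183.
Interpolate at f ≈ 0.183 with slerp weights a = sin((1−f)δ)/sin δ ≈ 0.905, b = sin(fδ)/sin δ ≈ 0.243.
p = a·p₁ + b·p₂ ≈ (-0.779, 0.192, -0.596); φ = arcsin(p_z) ≈ -36.62°, λ = atan2(p_y, p_x) ≈ 166.15°.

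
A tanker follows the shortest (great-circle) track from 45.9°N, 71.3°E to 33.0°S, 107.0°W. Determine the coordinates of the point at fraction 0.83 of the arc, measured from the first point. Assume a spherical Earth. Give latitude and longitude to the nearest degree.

≈ 5°S, 104°W

Write both endpoints as unit vectors p₁, p₂ with components (cos φ cos λ, cos φ sin λ, sin φ).
The central angle between the endpoints is δ = arccos(p₁·p₂) ≈ 2.915 rad (167.0°).
Interpolate at f = 0.83 with slerp weights a = sin((1−f)δ)/sin δ ≈ 2.120, b = sin(fδ)/sin δ ≈ 2.945.
p = a·p₁ + b·p₂ ≈ (-0.249, -0.965, -0.082); φ = arcsin(p_z) ≈ -4.70°, λ = atan2(p_y, p_x) ≈ -104.48°.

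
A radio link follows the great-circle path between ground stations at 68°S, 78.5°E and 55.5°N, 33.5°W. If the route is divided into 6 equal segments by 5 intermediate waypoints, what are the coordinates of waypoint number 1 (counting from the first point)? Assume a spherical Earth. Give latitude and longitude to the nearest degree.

From cos δ = sin φ₁ sin φ₂ + cos φ₁ cos φ₂ cos Δλ, the central angle is δ ≈ 2.575 rad (147.5°).
Interpolate at f = 1/6 with slerp weights a = sin((1−f)δ)/sin δ ≈ 1.563, b = sin(fδ)/sin δ ≈ 0.775.
p = a·p₁ + b·p₂ ≈ (0.483, 0.332, -0.811); φ = arcsin(p_z) ≈ -54.16°, λ = atan2(p_y, p_x) ≈ 34.48°.

≈ 54°S, 34°E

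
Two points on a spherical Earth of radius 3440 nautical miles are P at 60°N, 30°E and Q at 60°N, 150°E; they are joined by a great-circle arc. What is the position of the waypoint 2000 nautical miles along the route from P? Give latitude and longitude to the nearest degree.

Convert each endpoint to a unit vector on the sphere (x = cos φ cos λ, y = cos φ sin λ, z = sin φ).
The central angle between the endpoints is δ = arccos(p₁·p₂) ≈ 0.896 rad (51.3°). The total great-circle distance is δ·R ≈ 0.896 × 3440 ≈ 3081 nmi, so the target fraction is f = 2000/3081 ≈ 0.649.
Interpolate at f ≈ 0.649 with slerp weights a = sin((1−f)δ)/sin δ ≈ 0.396, b = sin(fδ)/sin δ ≈ 0.704.
p = a·p₁ + b·p₂ ≈ (-0.133, 0.275, 0.952); φ = arcsin(p_z) ≈ 72.22°, λ = atan2(p_y, p_x) ≈ 115.85°.

≈ 72°N, 116°E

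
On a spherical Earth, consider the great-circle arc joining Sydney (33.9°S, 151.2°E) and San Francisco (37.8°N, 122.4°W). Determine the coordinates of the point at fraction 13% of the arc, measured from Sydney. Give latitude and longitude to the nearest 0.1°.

Write both endpoints as unit vectors p₁, p₂ with components (cos φ cos λ, cos φ sin λ, sin φ).
The central angle between the endpoints is δ = arccos(p₁·p₂) ≈ 1.876 rad (107.5°).
Interpolate at f = 0.13 with slerp weights a = sin((1−f)δ)/sin δ ≈ 1.047, b = sin(fδ)/sin δ ≈ 0.253.
p = a·p₁ + b·p₂ ≈ (-0.868, 0.250, -0.429); φ = arcsin(p_z) ≈ -25.37°, λ = atan2(p_y, p_x) ≈ 163.97°.

≈ 25.4°S, 164.0°E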